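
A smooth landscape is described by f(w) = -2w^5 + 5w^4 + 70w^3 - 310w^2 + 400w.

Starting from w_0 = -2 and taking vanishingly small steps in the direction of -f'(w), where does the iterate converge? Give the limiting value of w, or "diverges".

-5

f'(w) = -10(w - 4)(w - 2)(w - 1)(w + 5), so f'(-2) = 2160.
Gradient descent moves in the -f' direction, i.e. w is decreasing.
The nearest critical point in that direction is w = -5, where f'' = 3780 > 0 (a local minimum). The iterate converges there.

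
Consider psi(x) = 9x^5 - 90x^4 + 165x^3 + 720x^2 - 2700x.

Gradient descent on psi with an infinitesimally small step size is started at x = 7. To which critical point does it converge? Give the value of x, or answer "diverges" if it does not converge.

5

psi'(x) = 45(x - 5)(x - 3)(x - 2)(x + 2), so psi'(7) = 16200.
Gradient descent moves in the -psi' direction, i.e. x is decreasing.
The nearest critical point in that direction is x = 5, where psi'' = 1890 > 0 (a local minimum). The iterate converges there.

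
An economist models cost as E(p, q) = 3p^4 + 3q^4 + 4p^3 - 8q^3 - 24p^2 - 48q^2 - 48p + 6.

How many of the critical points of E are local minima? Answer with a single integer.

4

E separates as a function of p plus a function of q, so ∇E=0 decouples.
∂E/∂p = 12(p - 2)(p + 1)(p + 2) = 0 at p ∈ {-2, -1, 2}; ∂E/∂q = 12q(q - 4)(q + 2) = 0 at q ∈ {-2, 0, 4}.
The Hessian is diagonal: diag(E_pp, E_qq). Second derivatives: E_pp(-2)=48, E_pp(-1)=-36, E_pp(2)=144; E_qq(-2)=144, E_qq(0)=-96, E_qq(4)=288.
Local minima occur where both diagonal entries positive: (-2, -2), (-2, 4), (2, -2), (2, 4). Count: 4.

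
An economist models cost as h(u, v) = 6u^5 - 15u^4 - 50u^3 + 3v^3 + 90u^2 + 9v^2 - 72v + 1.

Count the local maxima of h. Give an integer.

2

h separates as a function of u plus a function of v, so ∇h=0 decouples.
∂h/∂u = 30u(u - 3)(u - 1)(u + 2) = 0 at u ∈ {-2, 0, 1, 3}; ∂h/∂v = 9(v - 2)(v + 4) = 0 at v ∈ {-4, 2}.
The Hessian is diagonal: diag(h_uu, h_vv). Second derivatives: h_uu(-2)=-900, h_uu(0)=180, h_uu(1)=-180, h_uu(3)=900; h_vv(-4)=-54, h_vv(2)=54.
Local maxima occur where both diagonal entries negative: (-2, -4), (1, -4). Count: 2.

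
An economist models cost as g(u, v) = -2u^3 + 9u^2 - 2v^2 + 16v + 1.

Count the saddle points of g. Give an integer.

g separates as a function of u plus a function of v, so ∇g=0 decouples.
∂g/∂u = -6u(u - 3) = 0 at u ∈ {0, 3}; ∂g/∂v = -4(v - 4) = 0 at v ∈ {4}.
The Hessian is diagonal: diag(g_uu, g_vv). Second derivatives: g_uu(0)=18, g_uu(3)=-18; g_vv(4)=-4.
Saddle points occur where the two diagonal entries have opposite signs: (0, 4). Count: 1.

1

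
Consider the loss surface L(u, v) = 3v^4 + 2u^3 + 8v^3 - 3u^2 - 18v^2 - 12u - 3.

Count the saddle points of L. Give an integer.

L separates as a function of u plus a function of v, so ∇L=0 decouples.
∂L/∂u = 6(u - 2)(u + 1) = 0 at u ∈ {-1, 2}; ∂L/∂v = 12v(v - 1)(v + 3) = 0 at v ∈ {-3, 0, 1}.
The Hessian is diagonal: diag(L_uu, L_vv). Second derivatives: L_uu(-1)=-18, L_uu(2)=18; L_vv(-3)=144, L_vv(0)=-36, L_vv(1)=48.
Saddle points occur where the two diagonal entries have opposite signs: (-1, -3), (-1, 1), (2, 0). Count: 3.

3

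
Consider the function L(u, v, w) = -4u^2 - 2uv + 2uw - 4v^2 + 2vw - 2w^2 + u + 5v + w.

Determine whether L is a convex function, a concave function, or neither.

concave

L is quadratic, so its Hessian is the constant matrix H = [[-8, -2, 2], [-2, -8, 2], [2, 2, -4]].
Leading principal minors: -8, 60, -192.
Signs alternate −, +, − ⇒ H ≺ 0 ⇒ concave.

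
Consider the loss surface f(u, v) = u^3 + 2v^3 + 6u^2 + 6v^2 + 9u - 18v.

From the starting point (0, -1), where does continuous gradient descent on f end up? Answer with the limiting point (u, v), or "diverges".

f is separable, so gradient descent decouples: u follows -∂f/∂u, v follows -∂f/∂v.
∂f/∂u = 3(u + 1)(u + 3); at u=0 this is 9, so u decreases.
∂f/∂v = 6(v - 1)(v + 3); at v=-1 this is -24, so v increases.
u converges to its nearest critical value -1 (a local min of the u-part); v converges to 1. The iterate converges to (-1, 1).

(-1, 1)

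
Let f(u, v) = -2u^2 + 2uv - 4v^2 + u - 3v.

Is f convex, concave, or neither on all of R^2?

concave

f is quadratic, so its Hessian is the constant matrix H = [[-4, 2], [2, -8]].
det(H) = 28, tr(H) = -12.
det(H) > 0 and tr(H) < 0, so H is negative definite everywhere: concave.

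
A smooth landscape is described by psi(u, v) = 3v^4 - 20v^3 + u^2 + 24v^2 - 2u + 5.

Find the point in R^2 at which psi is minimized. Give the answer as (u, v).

(1, 4)

psi(u,v) separates as P(u) + Q(v) + 5, so its minimum is min P + min Q + 5.
P'(u) = 2u - 2 vanishes at u ∈ {1}; Q'(v) = 12v(v - 4)(v - 1) vanishes at v ∈ {0, 1, 4}.
Local minima of P (where P''>0): P(1)=-1. Local minima of Q: Q(0)=0, Q(4)=-128.
So the global minimum of psi is P(1) + Q(4) + 5 = -1 − 128 + 5 = -124, attained at (1, 4).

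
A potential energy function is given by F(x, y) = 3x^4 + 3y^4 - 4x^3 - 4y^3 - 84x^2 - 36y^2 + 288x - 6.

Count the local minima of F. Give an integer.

4

F separates as a function of x plus a function of y, so ∇F=0 decouples.
∂F/∂x = 12(x - 3)(x - 2)(x + 4) = 0 at x ∈ {-4, 2, 3}; ∂F/∂y = 12y(y - 3)(y + 2) = 0 at y ∈ {-2, 0, 3}.
The Hessian is diagonal: diag(F_xx, F_yy). Second derivatives: F_xx(-4)=504, F_xx(2)=-72, F_xx(3)=84; F_yy(-2)=120, F_yy(0)=-72, F_yy(3)=180.
Local minima occur where both diagonal entries positive: (-4, -2), (-4, 3), (3, -2), (3, 3). Count: 4.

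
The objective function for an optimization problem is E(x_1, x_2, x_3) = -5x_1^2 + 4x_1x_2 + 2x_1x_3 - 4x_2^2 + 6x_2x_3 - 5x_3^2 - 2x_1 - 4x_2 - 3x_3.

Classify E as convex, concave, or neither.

E is quadratic, so its Hessian is the constant matrix H = [[-10, 4, 2], [4, -8, 6], [2, 6, -10]].
Leading principal minors: -10, 64, -152.
Signs alternate −, +, − ⇒ H ≺ 0 ⇒ concave.

concave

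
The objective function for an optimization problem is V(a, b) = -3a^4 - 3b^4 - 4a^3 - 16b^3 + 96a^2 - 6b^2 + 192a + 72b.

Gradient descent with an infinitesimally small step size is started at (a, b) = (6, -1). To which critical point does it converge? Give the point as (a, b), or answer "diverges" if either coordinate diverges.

V is separable, so gradient descent decouples: a follows -∂V/∂a, b follows -∂V/∂b.
∂V/∂a = -12(a - 4)(a + 1)(a + 4); at a=6 this is -1680, so a increases.
∂V/∂b = -12(b - 1)(b + 2)(b + 3); at b=-1 this is 48, so b decreases.
The a-coordinate has no critical point in that direction and runs off to infinity.

diverges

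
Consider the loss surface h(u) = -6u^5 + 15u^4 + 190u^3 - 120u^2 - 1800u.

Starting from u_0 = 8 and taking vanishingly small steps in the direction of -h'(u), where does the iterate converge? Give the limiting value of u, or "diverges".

h'(u) = -30(u - 5)(u - 2)(u + 2)(u + 3), so h'(8) = -59400.
Gradient descent moves in the -h' direction, i.e. u is increasing.
There is no critical point above u=8, and h' keeps the same sign, so the iterate runs off to +∞.

diverges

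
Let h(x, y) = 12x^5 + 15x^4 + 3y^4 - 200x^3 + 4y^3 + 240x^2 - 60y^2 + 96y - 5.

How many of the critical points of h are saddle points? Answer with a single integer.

6

h separates as a function of x plus a function of y, so ∇h=0 decouples.
∂h/∂x = 60x(x - 2)(x - 1)(x + 4) = 0 at x ∈ {-4, 0, 1, 2}; ∂h/∂y = 12(y - 2)(y - 1)(y + 4) = 0 at y ∈ {-4, 1, 2}.
The Hessian is diagonal: diag(h_xx, h_yy). Second derivatives: h_xx(-4)=-7200, h_xx(0)=480, h_xx(1)=-300, h_xx(2)=720; h_yy(-4)=360, h_yy(1)=-60, h_yy(2)=72.
Saddle points occur where the two diagonal entries have opposite signs: (-4, -4), (-4, 2), (0, 1), (1, -4), (1, 2), (2, 1). Count: 6.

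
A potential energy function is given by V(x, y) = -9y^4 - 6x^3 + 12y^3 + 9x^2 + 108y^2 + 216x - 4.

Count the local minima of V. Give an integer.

V separates as a function of x plus a function of y, so ∇V=0 decouples.
∂V/∂x = -18(x - 4)(x + 3) = 0 at x ∈ {-3, 4}; ∂V/∂y = -36y(y - 3)(y + 2) = 0 at y ∈ {-2, 0, 3}.
The Hessian is diagonal: diag(V_xx, V_yy). Second derivatives: V_xx(-3)=126, V_xx(4)=-126; V_yy(-2)=-360, V_yy(0)=216, V_yy(3)=-540.
Local minima occur where both diagonal entries positive: (-3, 0). Count: 1.

1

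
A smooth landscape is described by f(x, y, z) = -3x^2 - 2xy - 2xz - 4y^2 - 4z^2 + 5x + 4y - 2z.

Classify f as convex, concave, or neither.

concave

f is quadratic, so its Hessian is the constant matrix H = [[-6, -2, -2], [-2, -8, 0], [-2, 0, -8]].
Leading principal minors: -6, 44, -320.
Signs alternate −, +, − ⇒ H ≺ 0 ⇒ concave.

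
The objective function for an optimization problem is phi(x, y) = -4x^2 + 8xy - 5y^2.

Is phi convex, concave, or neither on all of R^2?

concave

phi is quadratic, so its Hessian is the constant matrix H = [[-8, 8], [8, -10]].
det(H) = 16, tr(H) = -18.
det(H) > 0 and tr(H) < 0, so H is negative definite everywhere: concave.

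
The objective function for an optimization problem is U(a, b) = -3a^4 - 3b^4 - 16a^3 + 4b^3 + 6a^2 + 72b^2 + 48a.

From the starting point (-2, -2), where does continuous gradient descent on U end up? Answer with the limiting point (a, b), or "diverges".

(-1, 0)

U is separable, so gradient descent decouples: a follows -∂U/∂a, b follows -∂U/∂b.
∂U/∂a = -12(a - 1)(a + 1)(a + 4); at a=-2 this is -72, so a increases.
∂U/∂b = -12b(b - 4)(b + 3); at b=-2 this is -144, so b increases.
a converges to its nearest critical value -1 (a local min of the a-part); b converges to 0. The iterate converges to (-1, 0).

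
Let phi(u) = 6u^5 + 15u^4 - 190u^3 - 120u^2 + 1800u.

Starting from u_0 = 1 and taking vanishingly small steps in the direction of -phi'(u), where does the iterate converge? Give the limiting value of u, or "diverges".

-2

phi'(u) = 30(u - 3)(u - 2)(u + 2)(u + 5), so phi'(1) = 1080.
Gradient descent moves in the -phi' direction, i.e. u is decreasing.
The nearest critical point in that direction is u = -2, where phi'' = 1800 > 0 (a local minimum). The iterate converges there.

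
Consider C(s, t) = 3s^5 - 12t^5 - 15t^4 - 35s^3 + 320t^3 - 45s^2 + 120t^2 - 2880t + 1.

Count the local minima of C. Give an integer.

C separates as a function of s plus a function of t, so ∇C=0 decouples.
∂C/∂s = 15s(s - 3)(s + 1)(s + 2) = 0 at s ∈ {-2, -1, 0, 3}; ∂C/∂t = -60(t - 3)(t - 2)(t + 2)(t + 4) = 0 at t ∈ {-4, -2, 2, 3}.
The Hessian is diagonal: diag(C_ss, C_tt). Second derivatives: C_ss(-2)=-150, C_ss(-1)=60, C_ss(0)=-90, C_ss(3)=900; C_tt(-4)=5040, C_tt(-2)=-2400, C_tt(2)=1440, C_tt(3)=-2100.
Local minima occur where both diagonal entries positive: (-1, -4), (-1, 2), (3, -4), (3, 2). Count: 4.

4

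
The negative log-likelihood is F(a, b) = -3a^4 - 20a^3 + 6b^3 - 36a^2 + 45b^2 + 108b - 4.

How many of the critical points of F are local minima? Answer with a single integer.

1

F separates as a function of a plus a function of b, so ∇F=0 decouples.
∂F/∂a = -12a(a + 2)(a + 3) = 0 at a ∈ {-3, -2, 0}; ∂F/∂b = 18(b + 2)(b + 3) = 0 at b ∈ {-3, -2}.
The Hessian is diagonal: diag(F_aa, F_bb). Second derivatives: F_aa(-3)=-36, F_aa(-2)=24, F_aa(0)=-72; F_bb(-3)=-18, F_bb(-2)=18.
Local minima occur where both diagonal entries positive: (-2, -2). Count: 1.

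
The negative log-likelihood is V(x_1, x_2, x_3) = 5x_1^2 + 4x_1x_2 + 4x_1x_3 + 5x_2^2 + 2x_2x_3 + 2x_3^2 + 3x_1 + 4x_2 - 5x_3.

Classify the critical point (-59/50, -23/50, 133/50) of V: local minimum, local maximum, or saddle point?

The Hessian is constant: H = [[10, 4, 4], [4, 10, 2], [4, 2, 4]].
Leading principal minors: Δ₁ = 10, Δ₂ = 84, Δ₃ = 200.
All leading minors are positive, so H is positive definite: a local minimum.

local minimum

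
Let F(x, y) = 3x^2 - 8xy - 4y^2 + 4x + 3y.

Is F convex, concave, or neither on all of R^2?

F is quadratic, so its Hessian is the constant matrix H = [[6, -8], [-8, -8]].
det(H) = -112, tr(H) = -2.
det(H) < 0, so H is indefinite: neither convex nor concave.

neither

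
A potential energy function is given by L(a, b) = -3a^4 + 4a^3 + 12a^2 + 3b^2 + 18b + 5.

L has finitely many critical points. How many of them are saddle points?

L separates as a function of a plus a function of b, so ∇L=0 decouples.
∂L/∂a = -12a(a - 2)(a + 1) = 0 at a ∈ {-1, 0, 2}; ∂L/∂b = 6(b + 3) = 0 at b ∈ {-3}.
The Hessian is diagonal: diag(L_aa, L_bb). Second derivatives: L_aa(-1)=-36, L_aa(0)=24, L_aa(2)=-72; L_bb(-3)=6.
Saddle points occur where the two diagonal entries have opposite signs: (-1, -3), (2, -3). Count: 2.

2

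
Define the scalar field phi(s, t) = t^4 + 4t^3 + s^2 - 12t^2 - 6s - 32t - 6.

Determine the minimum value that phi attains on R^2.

-79

phi(s,t) separates as P(s) + Q(t) − 6, so its minimum is min P + min Q − 6.
P'(s) = 2s - 6 vanishes at s ∈ {3}; Q'(t) = 4(t - 2)(t + 1)(t + 4) vanishes at t ∈ {-4, -1, 2}.
Local minima of P (where P''>0): P(3)=-9. Local minima of Q: Q(-4)=-64, Q(2)=-64.
So the global minimum of phi is P(3) + Q(-4) − 6 = -9 − 64 − 6 = -79, attained at (3, -4).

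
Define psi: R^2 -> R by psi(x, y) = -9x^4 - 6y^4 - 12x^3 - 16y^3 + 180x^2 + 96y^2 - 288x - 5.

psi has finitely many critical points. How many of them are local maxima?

psi separates as a function of x plus a function of y, so ∇psi=0 decouples.
∂psi/∂x = -36(x - 2)(x - 1)(x + 4) = 0 at x ∈ {-4, 1, 2}; ∂psi/∂y = -24y(y - 2)(y + 4) = 0 at y ∈ {-4, 0, 2}.
The Hessian is diagonal: diag(psi_xx, psi_yy). Second derivatives: psi_xx(-4)=-1080, psi_xx(1)=180, psi_xx(2)=-216; psi_yy(-4)=-576, psi_yy(0)=192, psi_yy(2)=-288.
Local maxima occur where both diagonal entries negative: (-4, -4), (-4, 2), (2, -4), (2, 2). Count: 4.

4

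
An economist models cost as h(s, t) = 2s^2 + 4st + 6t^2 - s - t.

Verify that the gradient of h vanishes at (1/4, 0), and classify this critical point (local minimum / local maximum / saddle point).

∇h = (4s + 4t - 1, 4s + 12t - 1); substituting (1/4, 0) gives ∇h = (0, 0), so (1/4, 0) is indeed a critical point.
The Hessian of h is constant: H = [[4, 4], [4, 12]].
det(H) = 4·12 − 4² = 32.
det(H) > 0 and tr(H) = 16 > 0, so H is positive definite and the point is a local minimum.

local minimum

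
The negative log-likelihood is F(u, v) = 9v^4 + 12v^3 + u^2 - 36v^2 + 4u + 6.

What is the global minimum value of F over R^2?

F(u,v) separates as P(u) + Q(v) + 6, so its minimum is min P + min Q + 6.
P'(u) = 2u + 4 vanishes at u ∈ {-2}; Q'(v) = 36v(v - 1)(v + 2) vanishes at v ∈ {-2, 0, 1}.
Local minima of P (where P''>0): P(-2)=-4. Local minima of Q: Q(-2)=-96, Q(1)=-15.
So the global minimum of F is P(-2) + Q(-2) + 6 = -4 − 96 + 6 = -94, attained at (-2, -2).

-94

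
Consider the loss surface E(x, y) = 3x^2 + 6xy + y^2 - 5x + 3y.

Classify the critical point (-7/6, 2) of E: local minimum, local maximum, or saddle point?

saddle point

The Hessian of E is constant: H = [[6, 6], [6, 2]].
det(H) = 6·2 − 6² = -24.
Since det(H) < 0, H is indefinite and the critical point is a saddle point.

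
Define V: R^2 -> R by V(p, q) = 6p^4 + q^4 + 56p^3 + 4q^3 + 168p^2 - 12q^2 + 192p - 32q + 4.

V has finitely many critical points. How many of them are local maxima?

1

V separates as a function of p plus a function of q, so ∇V=0 decouples.
∂V/∂p = 24(p + 1)(p + 2)(p + 4) = 0 at p ∈ {-4, -2, -1}; ∂V/∂q = 4(q - 2)(q + 1)(q + 4) = 0 at q ∈ {-4, -1, 2}.
The Hessian is diagonal: diag(V_pp, V_qq). Second derivatives: V_pp(-4)=144, V_pp(-2)=-48, V_pp(-1)=72; V_qq(-4)=72, V_qq(-1)=-36, V_qq(2)=72.
Local maxima occur where both diagonal entries negative: (-2, -1). Count: 1.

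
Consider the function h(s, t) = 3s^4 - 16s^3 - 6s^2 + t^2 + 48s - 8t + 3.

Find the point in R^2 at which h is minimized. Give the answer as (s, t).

h(s,t) separates as P(s) + Q(t) + 3, so its minimum is min P + min Q + 3.
P'(s) = 12(s - 4)(s - 1)(s + 1) vanishes at s ∈ {-1, 1, 4}; Q'(t) = 2(t - 4) vanishes at t ∈ {4}.
Local minima of P (where P''>0): P(-1)=-35, P(4)=-160. Local minima of Q: Q(4)=-16.
So the global minimum of h is P(4) + Q(4) + 3 = -160 − 16 + 3 = -173, attained at (4, 4).

(4, 4)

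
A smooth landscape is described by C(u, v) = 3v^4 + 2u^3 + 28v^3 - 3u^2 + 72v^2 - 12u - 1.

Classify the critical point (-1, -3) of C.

local maximum

The mixed partial ∂²C/∂u∂v is 0, so the Hessian at any point is diag(C_uu, C_vv) = diag(6(2u - 1), 12(3v^2 + 14v + 12)).
At (-1, -3): H = diag(-18, -36).
Both eigenvalues are negative, so H is negative definite: a local maximum.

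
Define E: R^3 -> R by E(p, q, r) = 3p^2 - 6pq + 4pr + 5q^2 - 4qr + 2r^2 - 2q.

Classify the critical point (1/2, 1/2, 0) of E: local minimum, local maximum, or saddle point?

local minimum

The Hessian is constant: H = [[6, -6, 4], [-6, 10, -4], [4, -4, 4]].
Leading principal minors: Δ₁ = 6, Δ₂ = 24, Δ₃ = 32.
All leading minors are positive, so H is positive definite: a local minimum.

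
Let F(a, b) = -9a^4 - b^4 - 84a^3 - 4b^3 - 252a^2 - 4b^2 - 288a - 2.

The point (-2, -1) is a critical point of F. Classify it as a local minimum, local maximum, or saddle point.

local minimum

The mixed partial ∂²F/∂a∂b is 0, so the Hessian at any point is diag(F_aa, F_bb) = diag(-36(3a^2 + 14a + 14), -4(3b^2 + 6b + 2)).
At (-2, -1): H = diag(72, 4).
Both eigenvalues are positive, so H is positive definite: a local minimum.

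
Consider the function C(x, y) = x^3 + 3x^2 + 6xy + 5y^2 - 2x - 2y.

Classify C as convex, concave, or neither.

neither

The term x^3 is cubic, so the Hessian is not constant.
∂²C/∂x² = 6x + 6, which takes both signs as x varies (negative for sufficiently negative x). A diagonal entry of the Hessian changing sign means the Hessian is neither positive- nor negative-semidefinite on all of R^2.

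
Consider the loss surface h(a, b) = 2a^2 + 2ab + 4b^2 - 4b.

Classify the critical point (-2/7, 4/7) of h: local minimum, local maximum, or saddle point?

local minimum

The Hessian of h is constant: H = [[4, 2], [2, 8]].
det(H) = 4·8 − 2² = 28.
det(H) > 0 and tr(H) = 12 > 0, so H is positive definite and the point is a local minimum.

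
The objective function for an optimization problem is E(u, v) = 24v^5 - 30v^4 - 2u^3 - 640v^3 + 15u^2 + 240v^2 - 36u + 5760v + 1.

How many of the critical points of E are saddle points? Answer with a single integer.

4

E separates as a function of u plus a function of v, so ∇E=0 decouples.
∂E/∂u = -6(u - 3)(u - 2) = 0 at u ∈ {2, 3}; ∂E/∂v = 120(v - 4)(v - 2)(v + 2)(v + 3) = 0 at v ∈ {-3, -2, 2, 4}.
The Hessian is diagonal: diag(E_uu, E_vv). Second derivatives: E_uu(2)=6, E_uu(3)=-6; E_vv(-3)=-4200, E_vv(-2)=2880, E_vv(2)=-4800, E_vv(4)=10080.
Saddle points occur where the two diagonal entries have opposite signs: (2, -3), (2, 2), (3, -2), (3, 4). Count: 4.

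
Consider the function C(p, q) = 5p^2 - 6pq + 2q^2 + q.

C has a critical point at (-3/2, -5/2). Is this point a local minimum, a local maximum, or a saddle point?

The Hessian of C is constant: H = [[10, -6], [-6, 4]].
det(H) = 10·4 − (-6)² = 4.
det(H) > 0 and tr(H) = 14 > 0, so H is positive definite and the point is a local minimum.

local minimum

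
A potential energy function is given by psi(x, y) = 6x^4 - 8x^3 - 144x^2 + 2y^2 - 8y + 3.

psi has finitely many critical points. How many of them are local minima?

2

psi separates as a function of x plus a function of y, so ∇psi=0 decouples.
∂psi/∂x = 24x(x - 4)(x + 3) = 0 at x ∈ {-3, 0, 4}; ∂psi/∂y = 4(y - 2) = 0 at y ∈ {2}.
The Hessian is diagonal: diag(psi_xx, psi_yy). Second derivatives: psi_xx(-3)=504, psi_xx(0)=-288, psi_xx(4)=672; psi_yy(2)=4.
Local minima occur where both diagonal entries positive: (-3, 2), (4, 2). Count: 2.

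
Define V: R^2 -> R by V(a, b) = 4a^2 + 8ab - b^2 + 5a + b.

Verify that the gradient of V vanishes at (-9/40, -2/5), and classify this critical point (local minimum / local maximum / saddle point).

∇V = (8a + 8b + 5, 8a - 2b + 1); substituting (-9/40, -2/5) gives ∇V = (0, 0), so (-9/40, -2/5) is indeed a critical point.
The Hessian of V is constant: H = [[8, 8], [8, -2]].
det(H) = 8·(-2) − 8² = -80.
Since det(H) < 0, H is indefinite and the critical point is a saddle point.

saddle point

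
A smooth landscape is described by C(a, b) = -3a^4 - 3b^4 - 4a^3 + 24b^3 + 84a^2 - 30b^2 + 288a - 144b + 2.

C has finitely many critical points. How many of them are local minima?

1

C separates as a function of a plus a function of b, so ∇C=0 decouples.
∂C/∂a = -12(a - 4)(a + 2)(a + 3) = 0 at a ∈ {-3, -2, 4}; ∂C/∂b = -12(b - 4)(b - 3)(b + 1) = 0 at b ∈ {-1, 3, 4}.
The Hessian is diagonal: diag(C_aa, C_bb). Second derivatives: C_aa(-3)=-84, C_aa(-2)=72, C_aa(4)=-504; C_bb(-1)=-240, C_bb(3)=48, C_bb(4)=-60.
Local minima occur where both diagonal entries positive: (-2, 3). Count: 1.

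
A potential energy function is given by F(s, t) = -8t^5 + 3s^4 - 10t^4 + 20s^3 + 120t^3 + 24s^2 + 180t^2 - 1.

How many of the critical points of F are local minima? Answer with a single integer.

4

F separates as a function of s plus a function of t, so ∇F=0 decouples.
∂F/∂s = 12s(s + 1)(s + 4) = 0 at s ∈ {-4, -1, 0}; ∂F/∂t = -40t(t - 3)(t + 1)(t + 3) = 0 at t ∈ {-3, -1, 0, 3}.
The Hessian is diagonal: diag(F_ss, F_tt). Second derivatives: F_ss(-4)=144, F_ss(-1)=-36, F_ss(0)=48; F_tt(-3)=1440, F_tt(-1)=-320, F_tt(0)=360, F_tt(3)=-2880.
Local minima occur where both diagonal entries positive: (-4, -3), (-4, 0), (0, -3), (0, 0). Count: 4.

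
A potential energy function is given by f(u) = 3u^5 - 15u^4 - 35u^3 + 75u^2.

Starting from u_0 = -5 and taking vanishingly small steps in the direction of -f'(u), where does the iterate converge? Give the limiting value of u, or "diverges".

f'(u) = 15u(u - 5)(u - 1)(u + 2), so f'(-5) = 13500.
Gradient descent moves in the -f' direction, i.e. u is decreasing.
There is no critical point below u=-5, and f' keeps the same sign, so the iterate runs off to −∞.

diverges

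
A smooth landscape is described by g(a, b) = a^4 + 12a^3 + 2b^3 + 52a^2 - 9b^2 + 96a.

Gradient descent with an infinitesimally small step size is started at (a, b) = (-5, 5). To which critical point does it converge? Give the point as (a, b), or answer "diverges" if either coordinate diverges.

(-4, 3)

g is separable, so gradient descent decouples: a follows -∂g/∂a, b follows -∂g/∂b.
∂g/∂a = 4(a + 2)(a + 3)(a + 4); at a=-5 this is -24, so a increases.
∂g/∂b = 6b(b - 3); at b=5 this is 60, so b decreases.
a converges to its nearest critical value -4 (a local min of the a-part); b converges to 3. The iterate converges to (-4, 3).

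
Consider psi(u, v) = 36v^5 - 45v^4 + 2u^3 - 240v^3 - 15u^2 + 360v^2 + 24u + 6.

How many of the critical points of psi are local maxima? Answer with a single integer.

psi separates as a function of u plus a function of v, so ∇psi=0 decouples.
∂psi/∂u = 6(u - 4)(u - 1) = 0 at u ∈ {1, 4}; ∂psi/∂v = 180v(v - 2)(v - 1)(v + 2) = 0 at v ∈ {-2, 0, 1, 2}.
The Hessian is diagonal: diag(psi_uu, psi_vv). Second derivatives: psi_uu(1)=-18, psi_uu(4)=18; psi_vv(-2)=-4320, psi_vv(0)=720, psi_vv(1)=-540, psi_vv(2)=1440.
Local maxima occur where both diagonal entries negative: (1, -2), (1, 1). Count: 2.

2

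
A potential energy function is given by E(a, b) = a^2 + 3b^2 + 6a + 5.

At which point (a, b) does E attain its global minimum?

(-3, 0)

E(a,b) separates as P(a) + Q(b) + 5, so its minimum is min P + min Q + 5.
P'(a) = 2a + 6 vanishes at a ∈ {-3}; Q'(b) = 6b vanishes at b ∈ {0}.
Local minima of P (where P''>0): P(-3)=-9. Local minima of Q: Q(0)=0.
So the global minimum of E is P(-3) + Q(0) + 5 = -9 + 0 + 5 = -4, attained at (-3, 0).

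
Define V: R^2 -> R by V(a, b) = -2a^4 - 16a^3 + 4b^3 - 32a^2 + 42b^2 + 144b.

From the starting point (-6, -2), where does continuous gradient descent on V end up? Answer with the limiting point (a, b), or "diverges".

diverges

V is separable, so gradient descent decouples: a follows -∂V/∂a, b follows -∂V/∂b.
∂V/∂a = -8a(a + 2)(a + 4); at a=-6 this is 384, so a decreases.
∂V/∂b = 12(b + 3)(b + 4); at b=-2 this is 24, so b decreases.
The a-coordinate has no critical point in that direction and runs off to infinity.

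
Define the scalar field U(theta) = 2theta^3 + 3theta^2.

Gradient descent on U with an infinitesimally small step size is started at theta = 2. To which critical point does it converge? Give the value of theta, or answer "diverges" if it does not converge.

0

U'(theta) = 6theta(theta + 1), so U'(2) = 36.
Gradient descent moves in the -U' direction, i.e. theta is decreasing.
The nearest critical point in that direction is theta = 0, where U'' = 6 > 0 (a local minimum). The iterate converges there.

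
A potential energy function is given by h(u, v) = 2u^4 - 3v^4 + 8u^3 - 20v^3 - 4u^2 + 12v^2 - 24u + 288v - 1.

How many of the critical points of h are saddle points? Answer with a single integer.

h separates as a function of u plus a function of v, so ∇h=0 decouples.
∂h/∂u = 8(u - 1)(u + 1)(u + 3) = 0 at u ∈ {-3, -1, 1}; ∂h/∂v = -12(v - 2)(v + 3)(v + 4) = 0 at v ∈ {-4, -3, 2}.
The Hessian is diagonal: diag(h_uu, h_vv). Second derivatives: h_uu(-3)=64, h_uu(-1)=-32, h_uu(1)=64; h_vv(-4)=-72, h_vv(-3)=60, h_vv(2)=-360.
Saddle points occur where the two diagonal entries have opposite signs: (-3, -4), (-3, 2), (-1, -3), (1, -4), (1, 2). Count: 5.

5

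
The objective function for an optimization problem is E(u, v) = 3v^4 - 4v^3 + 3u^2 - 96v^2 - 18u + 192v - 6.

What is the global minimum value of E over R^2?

-1313

E(u,v) separates as P(u) + Q(v) − 6, so its minimum is min P + min Q − 6.
P'(u) = 6u - 18 vanishes at u ∈ {3}; Q'(v) = 12(v - 4)(v - 1)(v + 4) vanishes at v ∈ {-4, 1, 4}.
Local minima of P (where P''>0): P(3)=-27. Local minima of Q: Q(-4)=-1280, Q(4)=-256.
So the global minimum of E is P(3) + Q(-4) − 6 = -27 − 1280 − 6 = -1313, attained at (3, -4).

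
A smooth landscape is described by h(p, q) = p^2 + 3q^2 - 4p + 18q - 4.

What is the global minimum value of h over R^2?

h(p,q) separates as A(p) + B(q) − 4, so its minimum is min A + min B − 4.
A'(p) = 2p - 4 vanishes at p ∈ {2}; B'(q) = 6q + 18 vanishes at q ∈ {-3}.
Local minima of A (where A''>0): A(2)=-4. Local minima of B: B(-3)=-27.
So the global minimum of h is A(2) + B(-3) − 4 = -4 − 27 − 4 = -35, attained at (2, -3).

-35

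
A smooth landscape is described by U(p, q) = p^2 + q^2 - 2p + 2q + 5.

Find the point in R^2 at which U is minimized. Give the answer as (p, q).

(1, -1)

U(p,q) separates as A(p) + B(q) + 5, so its minimum is min A + min B + 5.
A'(p) = 2p - 2 vanishes at p ∈ {1}; B'(q) = 2q + 2 vanishes at q ∈ {-1}.
Local minima of A (where A''>0): A(1)=-1. Local minima of B: B(-1)=-1.
So the global minimum of U is A(1) + B(-1) + 5 = -1 − 1 + 5 = 3, attained at (1, -1).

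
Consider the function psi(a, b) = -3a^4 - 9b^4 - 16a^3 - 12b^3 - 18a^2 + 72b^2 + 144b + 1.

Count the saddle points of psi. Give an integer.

4

psi separates as a function of a plus a function of b, so ∇psi=0 decouples.
∂psi/∂a = -12a(a + 1)(a + 3) = 0 at a ∈ {-3, -1, 0}; ∂psi/∂b = -36(b - 2)(b + 1)(b + 2) = 0 at b ∈ {-2, -1, 2}.
The Hessian is diagonal: diag(psi_aa, psi_bb). Second derivatives: psi_aa(-3)=-72, psi_aa(-1)=24, psi_aa(0)=-36; psi_bb(-2)=-144, psi_bb(-1)=108, psi_bb(2)=-432.
Saddle points occur where the two diagonal entries have opposite signs: (-3, -1), (-1, -2), (-1, 2), (0, -1). Count: 4.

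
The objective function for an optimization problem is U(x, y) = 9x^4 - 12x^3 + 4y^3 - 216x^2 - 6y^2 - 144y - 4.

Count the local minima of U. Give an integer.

U separates as a function of x plus a function of y, so ∇U=0 decouples.
∂U/∂x = 36x(x - 4)(x + 3) = 0 at x ∈ {-3, 0, 4}; ∂U/∂y = 12(y - 4)(y + 3) = 0 at y ∈ {-3, 4}.
The Hessian is diagonal: diag(U_xx, U_yy). Second derivatives: U_xx(-3)=756, U_xx(0)=-432, U_xx(4)=1008; U_yy(-3)=-84, U_yy(4)=84.
Local minima occur where both diagonal entries positive: (-3, 4), (4, 4). Count: 2.

2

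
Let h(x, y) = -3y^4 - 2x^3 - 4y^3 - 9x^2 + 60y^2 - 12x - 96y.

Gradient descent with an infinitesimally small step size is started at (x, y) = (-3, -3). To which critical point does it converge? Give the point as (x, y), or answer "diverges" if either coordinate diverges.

h is separable, so gradient descent decouples: x follows -∂h/∂x, y follows -∂h/∂y.
∂h/∂x = -6(x + 1)(x + 2); at x=-3 this is -12, so x increases.
∂h/∂y = -12(y - 2)(y - 1)(y + 4); at y=-3 this is -240, so y increases.
x converges to its nearest critical value -2 (a local min of the x-part); y converges to 1. The iterate converges to (-2, 1).

(-2, 1)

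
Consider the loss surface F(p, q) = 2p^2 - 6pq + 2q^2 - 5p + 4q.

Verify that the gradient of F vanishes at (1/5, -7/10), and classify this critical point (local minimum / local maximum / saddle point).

saddle point

∇F = (4p - 6q - 5, -6p + 4q + 4); substituting (1/5, -7/10) gives ∇F = (0, 0), so (1/5, -7/10) is indeed a critical point.
The Hessian of F is constant: H = [[4, -6], [-6, 4]].
det(H) = 4·4 − (-6)² = -20.
Since det(H) < 0, H is indefinite and the critical point is a saddle point.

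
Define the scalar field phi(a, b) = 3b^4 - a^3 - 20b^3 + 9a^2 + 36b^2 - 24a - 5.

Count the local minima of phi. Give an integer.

2

phi separates as a function of a plus a function of b, so ∇phi=0 decouples.
∂phi/∂a = -3(a - 4)(a - 2) = 0 at a ∈ {2, 4}; ∂phi/∂b = 12b(b - 3)(b - 2) = 0 at b ∈ {0, 2, 3}.
The Hessian is diagonal: diag(phi_aa, phi_bb). Second derivatives: phi_aa(2)=6, phi_aa(4)=-6; phi_bb(0)=72, phi_bb(2)=-24, phi_bb(3)=36.
Local minima occur where both diagonal entries positive: (2, 0), (2, 3). Count: 2.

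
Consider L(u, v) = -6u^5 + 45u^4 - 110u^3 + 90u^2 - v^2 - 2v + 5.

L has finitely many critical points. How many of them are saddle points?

2

L separates as a function of u plus a function of v, so ∇L=0 decouples.
∂L/∂u = -30u(u - 3)(u - 2)(u - 1) = 0 at u ∈ {0, 1, 2, 3}; ∂L/∂v = -2(v + 1) = 0 at v ∈ {-1}.
The Hessian is diagonal: diag(L_uu, L_vv). Second derivatives: L_uu(0)=180, L_uu(1)=-60, L_uu(2)=60, L_uu(3)=-180; L_vv(-1)=-2.
Saddle points occur where the two diagonal entries have opposite signs: (0, -1), (2, -1). Count: 2.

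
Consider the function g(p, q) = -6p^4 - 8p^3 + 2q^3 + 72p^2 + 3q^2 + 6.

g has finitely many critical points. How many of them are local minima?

g separates as a function of p plus a function of q, so ∇g=0 decouples.
∂g/∂p = -24p(p - 2)(p + 3) = 0 at p ∈ {-3, 0, 2}; ∂g/∂q = 6q(q + 1) = 0 at q ∈ {-1, 0}.
The Hessian is diagonal: diag(g_pp, g_qq). Second derivatives: g_pp(-3)=-360, g_pp(0)=144, g_pp(2)=-240; g_qq(-1)=-6, g_qq(0)=6.
Local minima occur where both diagonal entries positive: (0, 0). Count: 1.

1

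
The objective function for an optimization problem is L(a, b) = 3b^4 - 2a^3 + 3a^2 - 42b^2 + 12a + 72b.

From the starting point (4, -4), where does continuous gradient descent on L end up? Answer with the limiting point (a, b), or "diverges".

L is separable, so gradient descent decouples: a follows -∂L/∂a, b follows -∂L/∂b.
∂L/∂a = -6(a - 2)(a + 1); at a=4 this is -60, so a increases.
∂L/∂b = 12(b - 2)(b - 1)(b + 3); at b=-4 this is -360, so b increases.
The a-coordinate has no critical point in that direction and runs off to infinity.

diverges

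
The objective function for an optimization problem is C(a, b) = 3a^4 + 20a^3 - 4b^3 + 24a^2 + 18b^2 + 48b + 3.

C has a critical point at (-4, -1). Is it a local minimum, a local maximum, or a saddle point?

local minimum

The mixed partial ∂²C/∂a∂b is 0, so the Hessian at any point is diag(C_aa, C_bb) = diag(12(3a^2 + 10a + 4), 12(-2b + 3)).
At (-4, -1): H = diag(144, 60).
Both eigenvalues are positive, so H is positive definite: a local minimum.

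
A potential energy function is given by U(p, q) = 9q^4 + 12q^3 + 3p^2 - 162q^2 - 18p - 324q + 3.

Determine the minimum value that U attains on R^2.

-1401

U(p,q) separates as A(p) + B(q) + 3, so its minimum is min A + min B + 3.
A'(p) = 6p - 18 vanishes at p ∈ {3}; B'(q) = 36(q - 3)(q + 1)(q + 3) vanishes at q ∈ {-3, -1, 3}.
Local minima of A (where A''>0): A(3)=-27. Local minima of B: B(-3)=-81, B(3)=-1377.
So the global minimum of U is A(3) + B(3) + 3 = -27 − 1377 + 3 = -1401, attained at (3, 3).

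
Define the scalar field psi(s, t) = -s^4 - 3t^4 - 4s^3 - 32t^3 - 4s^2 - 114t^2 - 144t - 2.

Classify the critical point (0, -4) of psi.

The mixed partial ∂²psi/∂s∂t is 0, so the Hessian at any point is diag(psi_ss, psi_tt) = diag(-4(3s^2 + 6s + 2), -12(3t^2 + 16t + 19)).
At (0, -4): H = diag(-8, -36).
Both eigenvalues are negative, so H is negative definite: a local maximum.

local maximum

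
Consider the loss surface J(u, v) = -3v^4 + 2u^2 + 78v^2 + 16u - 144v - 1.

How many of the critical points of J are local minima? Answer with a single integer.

1

J separates as a function of u plus a function of v, so ∇J=0 decouples.
∂J/∂u = 4(u + 4) = 0 at u ∈ {-4}; ∂J/∂v = -12(v - 3)(v - 1)(v + 4) = 0 at v ∈ {-4, 1, 3}.
The Hessian is diagonal: diag(J_uu, J_vv). Second derivatives: J_uu(-4)=4; J_vv(-4)=-420, J_vv(1)=120, J_vv(3)=-168.
Local minima occur where both diagonal entries positive: (-4, 1). Count: 1.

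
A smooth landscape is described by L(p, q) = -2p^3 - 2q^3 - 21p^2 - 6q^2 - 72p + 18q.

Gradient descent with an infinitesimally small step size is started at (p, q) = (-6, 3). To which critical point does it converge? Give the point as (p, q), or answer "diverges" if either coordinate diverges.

diverges

L is separable, so gradient descent decouples: p follows -∂L/∂p, q follows -∂L/∂q.
∂L/∂p = -6(p + 3)(p + 4); at p=-6 this is -36, so p increases.
∂L/∂q = -6(q - 1)(q + 3); at q=3 this is -72, so q increases.
The q-coordinate has no critical point in that direction and runs off to infinity.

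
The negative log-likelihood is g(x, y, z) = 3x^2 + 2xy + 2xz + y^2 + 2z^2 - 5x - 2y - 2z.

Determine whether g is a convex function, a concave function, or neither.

convex

g is quadratic, so its Hessian is the constant matrix H = [[6, 2, 2], [2, 2, 0], [2, 0, 4]].
Leading principal minors: 6, 8, 24.
All positive ⇒ H ≻ 0 ⇒ convex.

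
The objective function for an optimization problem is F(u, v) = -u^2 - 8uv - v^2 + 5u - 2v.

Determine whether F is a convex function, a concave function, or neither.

neither

F is quadratic, so its Hessian is the constant matrix H = [[-2, -8], [-8, -2]].
det(H) = -60, tr(H) = -4.
det(H) < 0, so H is indefinite: neither convex nor concave.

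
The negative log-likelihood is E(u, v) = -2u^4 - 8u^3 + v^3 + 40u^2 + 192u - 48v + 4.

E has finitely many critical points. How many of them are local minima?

E separates as a function of u plus a function of v, so ∇E=0 decouples.
∂E/∂u = -8(u - 3)(u + 2)(u + 4) = 0 at u ∈ {-4, -2, 3}; ∂E/∂v = 3(v - 4)(v + 4) = 0 at v ∈ {-4, 4}.
The Hessian is diagonal: diag(E_uu, E_vv). Second derivatives: E_uu(-4)=-112, E_uu(-2)=80, E_uu(3)=-280; E_vv(-4)=-24, E_vv(4)=24.
Local minima occur where both diagonal entries positive: (-2, 4). Count: 1.

1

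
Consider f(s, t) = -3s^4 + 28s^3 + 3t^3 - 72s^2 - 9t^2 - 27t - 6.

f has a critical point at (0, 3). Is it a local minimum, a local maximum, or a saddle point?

saddle point

The mixed partial ∂²f/∂s∂t is 0, so the Hessian at any point is diag(f_ss, f_tt) = diag(12(-3s^2 + 14s - 12), 18(t - 1)).
At (0, 3): H = diag(-144, 36).
The eigenvalues have opposite signs, so H is indefinite: a saddle point.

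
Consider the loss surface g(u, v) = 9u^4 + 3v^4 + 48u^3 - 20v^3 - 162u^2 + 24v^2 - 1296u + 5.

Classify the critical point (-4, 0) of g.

local minimum

The mixed partial ∂²g/∂u∂v is 0, so the Hessian at any point is diag(g_uu, g_vv) = diag(36(3u^2 + 8u - 9), 12(3v^2 - 10v + 4)).
At (-4, 0): H = diag(252, 48).
Both eigenvalues are positive, so H is positive definite: a local minimum.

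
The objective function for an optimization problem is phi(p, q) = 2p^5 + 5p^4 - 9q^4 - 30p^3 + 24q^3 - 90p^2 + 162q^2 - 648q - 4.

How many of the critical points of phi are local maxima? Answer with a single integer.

phi separates as a function of p plus a function of q, so ∇phi=0 decouples.
∂phi/∂p = 10p(p - 3)(p + 2)(p + 3) = 0 at p ∈ {-3, -2, 0, 3}; ∂phi/∂q = -36(q - 3)(q - 2)(q + 3) = 0 at q ∈ {-3, 2, 3}.
The Hessian is diagonal: diag(phi_pp, phi_qq). Second derivatives: phi_pp(-3)=-180, phi_pp(-2)=100, phi_pp(0)=-180, phi_pp(3)=900; phi_qq(-3)=-1080, phi_qq(2)=180, phi_qq(3)=-216.
Local maxima occur where both diagonal entries negative: (-3, -3), (-3, 3), (0, -3), (0, 3). Count: 4.

4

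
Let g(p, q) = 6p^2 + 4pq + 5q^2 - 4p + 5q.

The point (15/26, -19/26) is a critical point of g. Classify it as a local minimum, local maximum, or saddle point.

local minimum

The Hessian of g is constant: H = [[12, 4], [4, 10]].
det(H) = 12·10 − 4² = 104.
det(H) > 0 and tr(H) = 22 > 0, so H is positive definite and the point is a local minimum.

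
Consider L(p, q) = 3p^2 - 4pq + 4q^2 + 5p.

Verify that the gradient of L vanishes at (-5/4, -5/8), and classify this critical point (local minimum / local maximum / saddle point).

local minimum

∇L = (6p - 4q + 5, -4p + 8q); substituting (-5/4, -5/8) gives ∇L = (0, 0), so (-5/4, -5/8) is indeed a critical point.
The Hessian of L is constant: H = [[6, -4], [-4, 8]].
det(H) = 6·8 − (-4)² = 32.
det(H) > 0 and tr(H) = 14 > 0, so H is positive definite and the point is a local minimum.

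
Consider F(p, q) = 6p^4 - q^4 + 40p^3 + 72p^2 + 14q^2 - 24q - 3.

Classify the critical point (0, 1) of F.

local minimum

The mixed partial ∂²F/∂p∂q is 0, so the Hessian at any point is diag(F_pp, F_qq) = diag(24(3p^2 + 10p + 6), 4(-3q^2 + 7)).
At (0, 1): H = diag(144, 16).
Both eigenvalues are positive, so H is positive definite: a local minimum.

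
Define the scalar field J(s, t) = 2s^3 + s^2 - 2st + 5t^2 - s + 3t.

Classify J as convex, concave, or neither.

The term 2s^3 is cubic, so the Hessian is not constant.
∂²J/∂s² = 12s + 2, which takes both signs as s varies (negative for sufficiently negative s). A diagonal entry of the Hessian changing sign means the Hessian is neither positive- nor negative-semidefinite on all of R^2.

neither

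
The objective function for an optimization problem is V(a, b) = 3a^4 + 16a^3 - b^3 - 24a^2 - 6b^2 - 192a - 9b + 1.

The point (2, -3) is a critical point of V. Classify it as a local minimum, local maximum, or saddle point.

local minimum

The mixed partial ∂²V/∂a∂b is 0, so the Hessian at any point is diag(V_aa, V_bb) = diag(12(3a^2 + 8a - 4), -6(b + 2)).
At (2, -3): H = diag(288, 6).
Both eigenvalues are positive, so H is positive definite: a local minimum.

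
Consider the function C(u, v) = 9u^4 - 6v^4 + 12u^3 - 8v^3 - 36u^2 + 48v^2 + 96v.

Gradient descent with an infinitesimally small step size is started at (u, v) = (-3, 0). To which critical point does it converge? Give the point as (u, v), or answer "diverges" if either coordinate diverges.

(-2, -1)

C is separable, so gradient descent decouples: u follows -∂C/∂u, v follows -∂C/∂v.
∂C/∂u = 36u(u - 1)(u + 2); at u=-3 this is -432, so u increases.
∂C/∂v = -24(v - 2)(v + 1)(v + 2); at v=0 this is 96, so v decreases.
u converges to its nearest critical value -2 (a local min of the u-part); v converges to -1. The iterate converges to (-2, -1).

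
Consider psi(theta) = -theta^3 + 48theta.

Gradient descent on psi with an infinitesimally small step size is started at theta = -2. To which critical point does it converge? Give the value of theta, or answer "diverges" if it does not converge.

-4

psi'(theta) = -3(theta - 4)(theta + 4), so psi'(-2) = 36.
Gradient descent moves in the -psi' direction, i.e. theta is decreasing.
The nearest critical point in that direction is theta = -4, where psi'' = 24 > 0 (a local minimum). The iterate converges there.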